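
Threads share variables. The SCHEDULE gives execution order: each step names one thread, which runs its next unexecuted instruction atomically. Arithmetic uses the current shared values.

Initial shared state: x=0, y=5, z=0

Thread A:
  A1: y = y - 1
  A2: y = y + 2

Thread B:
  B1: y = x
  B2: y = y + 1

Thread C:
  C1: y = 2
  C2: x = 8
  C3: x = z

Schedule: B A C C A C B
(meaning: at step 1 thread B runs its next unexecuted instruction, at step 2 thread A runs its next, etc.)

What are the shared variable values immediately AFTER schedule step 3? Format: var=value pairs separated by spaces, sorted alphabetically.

Step 1: thread B executes B1 (y = x). Shared: x=0 y=0 z=0. PCs: A@0 B@1 C@0
Step 2: thread A executes A1 (y = y - 1). Shared: x=0 y=-1 z=0. PCs: A@1 B@1 C@0
Step 3: thread C executes C1 (y = 2). Shared: x=0 y=2 z=0. PCs: A@1 B@1 C@1

Answer: x=0 y=2 z=0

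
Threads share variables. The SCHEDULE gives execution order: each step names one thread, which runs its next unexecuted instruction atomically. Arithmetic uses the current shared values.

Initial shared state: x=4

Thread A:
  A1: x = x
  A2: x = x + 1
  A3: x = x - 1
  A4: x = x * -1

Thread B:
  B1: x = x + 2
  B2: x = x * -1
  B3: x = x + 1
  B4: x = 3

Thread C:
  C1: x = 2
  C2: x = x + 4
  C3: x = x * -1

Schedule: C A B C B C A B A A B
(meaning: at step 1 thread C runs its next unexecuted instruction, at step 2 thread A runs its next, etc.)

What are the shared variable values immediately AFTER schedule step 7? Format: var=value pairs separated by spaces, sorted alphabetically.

Step 1: thread C executes C1 (x = 2). Shared: x=2. PCs: A@0 B@0 C@1
Step 2: thread A executes A1 (x = x). Shared: x=2. PCs: A@1 B@0 C@1
Step 3: thread B executes B1 (x = x + 2). Shared: x=4. PCs: A@1 B@1 C@1
Step 4: thread C executes C2 (x = x + 4). Shared: x=8. PCs: A@1 B@1 C@2
Step 5: thread B executes B2 (x = x * -1). Shared: x=-8. PCs: A@1 B@2 C@2
Step 6: thread C executes C3 (x = x * -1). Shared: x=8. PCs: A@1 B@2 C@3
Step 7: thread A executes A2 (x = x + 1). Shared: x=9. PCs: A@2 B@2 C@3

Answer: x=9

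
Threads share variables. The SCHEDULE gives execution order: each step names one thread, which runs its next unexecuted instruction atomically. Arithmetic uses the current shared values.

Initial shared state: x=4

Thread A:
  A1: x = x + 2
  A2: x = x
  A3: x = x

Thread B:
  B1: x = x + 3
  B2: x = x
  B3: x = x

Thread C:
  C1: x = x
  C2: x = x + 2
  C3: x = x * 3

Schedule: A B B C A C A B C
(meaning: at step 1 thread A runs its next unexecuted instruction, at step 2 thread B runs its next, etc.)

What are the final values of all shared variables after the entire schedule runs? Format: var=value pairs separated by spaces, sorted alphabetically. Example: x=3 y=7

Answer: x=33

Derivation:
Step 1: thread A executes A1 (x = x + 2). Shared: x=6. PCs: A@1 B@0 C@0
Step 2: thread B executes B1 (x = x + 3). Shared: x=9. PCs: A@1 B@1 C@0
Step 3: thread B executes B2 (x = x). Shared: x=9. PCs: A@1 B@2 C@0
Step 4: thread C executes C1 (x = x). Shared: x=9. PCs: A@1 B@2 C@1
Step 5: thread A executes A2 (x = x). Shared: x=9. PCs: A@2 B@2 C@1
Step 6: thread C executes C2 (x = x + 2). Shared: x=11. PCs: A@2 B@2 C@2
Step 7: thread A executes A3 (x = x). Shared: x=11. PCs: A@3 B@2 C@2
Step 8: thread B executes B3 (x = x). Shared: x=11. PCs: A@3 B@3 C@2
Step 9: thread C executes C3 (x = x * 3). Shared: x=33. PCs: A@3 B@3 C@3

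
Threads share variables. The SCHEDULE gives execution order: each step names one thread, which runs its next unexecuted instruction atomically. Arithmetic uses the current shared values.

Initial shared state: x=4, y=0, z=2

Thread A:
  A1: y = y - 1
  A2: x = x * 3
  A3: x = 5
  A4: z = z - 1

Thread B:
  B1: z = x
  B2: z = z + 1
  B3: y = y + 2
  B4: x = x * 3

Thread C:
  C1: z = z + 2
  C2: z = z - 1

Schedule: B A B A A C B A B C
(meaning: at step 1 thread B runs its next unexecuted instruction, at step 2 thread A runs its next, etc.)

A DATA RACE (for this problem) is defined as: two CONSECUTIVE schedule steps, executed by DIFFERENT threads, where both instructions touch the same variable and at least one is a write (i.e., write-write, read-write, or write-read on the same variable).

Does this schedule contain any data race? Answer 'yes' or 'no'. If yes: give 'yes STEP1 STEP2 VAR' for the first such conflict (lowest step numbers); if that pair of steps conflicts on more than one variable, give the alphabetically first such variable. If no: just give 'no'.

Steps 1,2: B(r=x,w=z) vs A(r=y,w=y). No conflict.
Steps 2,3: A(r=y,w=y) vs B(r=z,w=z). No conflict.
Steps 3,4: B(r=z,w=z) vs A(r=x,w=x). No conflict.
Steps 4,5: same thread (A). No race.
Steps 5,6: A(r=-,w=x) vs C(r=z,w=z). No conflict.
Steps 6,7: C(r=z,w=z) vs B(r=y,w=y). No conflict.
Steps 7,8: B(r=y,w=y) vs A(r=z,w=z). No conflict.
Steps 8,9: A(r=z,w=z) vs B(r=x,w=x). No conflict.
Steps 9,10: B(r=x,w=x) vs C(r=z,w=z). No conflict.

Answer: no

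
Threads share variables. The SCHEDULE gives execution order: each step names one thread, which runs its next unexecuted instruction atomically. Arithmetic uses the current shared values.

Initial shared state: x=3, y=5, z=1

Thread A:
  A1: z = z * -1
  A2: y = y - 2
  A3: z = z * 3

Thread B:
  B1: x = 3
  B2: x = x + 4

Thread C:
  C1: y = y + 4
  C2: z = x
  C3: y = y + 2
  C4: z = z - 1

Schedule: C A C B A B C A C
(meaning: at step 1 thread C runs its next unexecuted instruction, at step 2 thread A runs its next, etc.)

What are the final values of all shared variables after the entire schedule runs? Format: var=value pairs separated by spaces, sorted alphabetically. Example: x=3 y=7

Answer: x=7 y=9 z=8

Derivation:
Step 1: thread C executes C1 (y = y + 4). Shared: x=3 y=9 z=1. PCs: A@0 B@0 C@1
Step 2: thread A executes A1 (z = z * -1). Shared: x=3 y=9 z=-1. PCs: A@1 B@0 C@1
Step 3: thread C executes C2 (z = x). Shared: x=3 y=9 z=3. PCs: A@1 B@0 C@2
Step 4: thread B executes B1 (x = 3). Shared: x=3 y=9 z=3. PCs: A@1 B@1 C@2
Step 5: thread A executes A2 (y = y - 2). Shared: x=3 y=7 z=3. PCs: A@2 B@1 C@2
Step 6: thread B executes B2 (x = x + 4). Shared: x=7 y=7 z=3. PCs: A@2 B@2 C@2
Step 7: thread C executes C3 (y = y + 2). Shared: x=7 y=9 z=3. PCs: A@2 B@2 C@3
Step 8: thread A executes A3 (z = z * 3). Shared: x=7 y=9 z=9. PCs: A@3 B@2 C@3
Step 9: thread C executes C4 (z = z - 1). Shared: x=7 y=9 z=8. PCs: A@3 B@2 C@4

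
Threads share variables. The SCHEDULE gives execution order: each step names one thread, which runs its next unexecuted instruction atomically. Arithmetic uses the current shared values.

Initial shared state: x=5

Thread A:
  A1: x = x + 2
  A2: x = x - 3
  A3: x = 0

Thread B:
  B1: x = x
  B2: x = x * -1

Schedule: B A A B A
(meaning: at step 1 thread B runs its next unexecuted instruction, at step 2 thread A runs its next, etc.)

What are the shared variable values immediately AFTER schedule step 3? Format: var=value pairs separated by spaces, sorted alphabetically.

Step 1: thread B executes B1 (x = x). Shared: x=5. PCs: A@0 B@1
Step 2: thread A executes A1 (x = x + 2). Shared: x=7. PCs: A@1 B@1
Step 3: thread A executes A2 (x = x - 3). Shared: x=4. PCs: A@2 B@1

Answer: x=4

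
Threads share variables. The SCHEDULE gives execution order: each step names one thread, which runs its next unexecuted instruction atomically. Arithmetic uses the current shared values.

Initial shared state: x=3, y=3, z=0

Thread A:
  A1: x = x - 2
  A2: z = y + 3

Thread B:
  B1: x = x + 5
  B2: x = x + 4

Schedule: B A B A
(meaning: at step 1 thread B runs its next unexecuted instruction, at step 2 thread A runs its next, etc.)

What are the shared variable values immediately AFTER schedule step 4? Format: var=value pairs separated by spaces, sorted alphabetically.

Answer: x=10 y=3 z=6

Derivation:
Step 1: thread B executes B1 (x = x + 5). Shared: x=8 y=3 z=0. PCs: A@0 B@1
Step 2: thread A executes A1 (x = x - 2). Shared: x=6 y=3 z=0. PCs: A@1 B@1
Step 3: thread B executes B2 (x = x + 4). Shared: x=10 y=3 z=0. PCs: A@1 B@2
Step 4: thread A executes A2 (z = y + 3). Shared: x=10 y=3 z=6. PCs: A@2 B@2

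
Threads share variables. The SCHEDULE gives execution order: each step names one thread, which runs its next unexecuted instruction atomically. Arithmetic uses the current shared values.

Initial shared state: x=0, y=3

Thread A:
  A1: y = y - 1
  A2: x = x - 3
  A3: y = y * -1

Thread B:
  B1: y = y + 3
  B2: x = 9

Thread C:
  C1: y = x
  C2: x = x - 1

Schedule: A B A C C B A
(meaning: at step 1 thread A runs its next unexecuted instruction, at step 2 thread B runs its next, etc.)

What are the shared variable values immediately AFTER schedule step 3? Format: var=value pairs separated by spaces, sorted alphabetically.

Step 1: thread A executes A1 (y = y - 1). Shared: x=0 y=2. PCs: A@1 B@0 C@0
Step 2: thread B executes B1 (y = y + 3). Shared: x=0 y=5. PCs: A@1 B@1 C@0
Step 3: thread A executes A2 (x = x - 3). Shared: x=-3 y=5. PCs: A@2 B@1 C@0

Answer: x=-3 y=5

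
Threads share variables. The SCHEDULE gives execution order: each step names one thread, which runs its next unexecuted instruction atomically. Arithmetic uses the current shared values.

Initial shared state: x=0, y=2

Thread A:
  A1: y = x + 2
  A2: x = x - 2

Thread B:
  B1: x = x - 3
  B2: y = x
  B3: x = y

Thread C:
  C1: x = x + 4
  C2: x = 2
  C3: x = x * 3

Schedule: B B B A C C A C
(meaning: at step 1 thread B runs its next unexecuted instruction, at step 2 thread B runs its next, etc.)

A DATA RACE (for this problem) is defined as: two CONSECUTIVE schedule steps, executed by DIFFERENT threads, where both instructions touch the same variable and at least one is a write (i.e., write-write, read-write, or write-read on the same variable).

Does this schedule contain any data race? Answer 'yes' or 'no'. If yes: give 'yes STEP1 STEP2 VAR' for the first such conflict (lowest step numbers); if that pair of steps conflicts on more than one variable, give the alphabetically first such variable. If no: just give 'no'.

Answer: yes 3 4 x

Derivation:
Steps 1,2: same thread (B). No race.
Steps 2,3: same thread (B). No race.
Steps 3,4: B(x = y) vs A(y = x + 2). RACE on x (W-R), y (R-W). Multiple vars; alphabetically first is x.
Steps 4,5: A(y = x + 2) vs C(x = x + 4). RACE on x (R-W).
Steps 5,6: same thread (C). No race.
Steps 6,7: C(x = 2) vs A(x = x - 2). RACE on x (W-W).
Steps 7,8: A(x = x - 2) vs C(x = x * 3). RACE on x (W-W).
First conflict at steps 3,4.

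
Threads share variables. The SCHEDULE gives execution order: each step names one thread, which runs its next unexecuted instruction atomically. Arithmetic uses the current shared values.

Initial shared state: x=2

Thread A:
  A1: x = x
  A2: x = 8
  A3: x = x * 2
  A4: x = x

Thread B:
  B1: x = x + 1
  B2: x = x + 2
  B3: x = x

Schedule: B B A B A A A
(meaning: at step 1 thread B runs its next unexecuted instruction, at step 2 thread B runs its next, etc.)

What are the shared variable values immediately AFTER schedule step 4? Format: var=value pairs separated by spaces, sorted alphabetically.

Answer: x=5

Derivation:
Step 1: thread B executes B1 (x = x + 1). Shared: x=3. PCs: A@0 B@1
Step 2: thread B executes B2 (x = x + 2). Shared: x=5. PCs: A@0 B@2
Step 3: thread A executes A1 (x = x). Shared: x=5. PCs: A@1 B@2
Step 4: thread B executes B3 (x = x). Shared: x=5. PCs: A@1 B@3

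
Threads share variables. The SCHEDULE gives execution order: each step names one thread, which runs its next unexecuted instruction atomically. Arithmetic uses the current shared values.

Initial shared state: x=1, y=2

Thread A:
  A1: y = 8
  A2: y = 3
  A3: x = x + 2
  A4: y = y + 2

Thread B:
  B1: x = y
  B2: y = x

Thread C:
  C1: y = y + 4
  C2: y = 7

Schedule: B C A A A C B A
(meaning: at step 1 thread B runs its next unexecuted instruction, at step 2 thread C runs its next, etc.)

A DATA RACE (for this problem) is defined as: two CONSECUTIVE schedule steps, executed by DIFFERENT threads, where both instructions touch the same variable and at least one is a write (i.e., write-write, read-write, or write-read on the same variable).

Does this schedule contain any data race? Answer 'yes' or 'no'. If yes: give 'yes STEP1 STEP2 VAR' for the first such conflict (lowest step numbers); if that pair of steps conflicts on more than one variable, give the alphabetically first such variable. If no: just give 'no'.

Steps 1,2: B(x = y) vs C(y = y + 4). RACE on y (R-W).
Steps 2,3: C(y = y + 4) vs A(y = 8). RACE on y (W-W).
Steps 3,4: same thread (A). No race.
Steps 4,5: same thread (A). No race.
Steps 5,6: A(r=x,w=x) vs C(r=-,w=y). No conflict.
Steps 6,7: C(y = 7) vs B(y = x). RACE on y (W-W).
Steps 7,8: B(y = x) vs A(y = y + 2). RACE on y (W-W).
First conflict at steps 1,2.

Answer: yes 1 2 y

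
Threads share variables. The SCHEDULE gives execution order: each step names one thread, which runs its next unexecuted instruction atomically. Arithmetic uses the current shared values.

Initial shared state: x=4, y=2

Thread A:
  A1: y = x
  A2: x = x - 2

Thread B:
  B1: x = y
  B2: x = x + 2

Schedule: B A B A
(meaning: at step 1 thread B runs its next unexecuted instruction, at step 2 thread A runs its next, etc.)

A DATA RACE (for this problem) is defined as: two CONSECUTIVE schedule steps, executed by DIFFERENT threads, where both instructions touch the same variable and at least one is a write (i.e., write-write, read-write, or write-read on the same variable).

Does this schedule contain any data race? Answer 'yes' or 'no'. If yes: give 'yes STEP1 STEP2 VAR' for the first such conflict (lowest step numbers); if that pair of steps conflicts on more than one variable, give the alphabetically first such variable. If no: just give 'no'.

Answer: yes 1 2 x

Derivation:
Steps 1,2: B(x = y) vs A(y = x). RACE on x (W-R), y (R-W). Multiple vars; alphabetically first is x.
Steps 2,3: A(y = x) vs B(x = x + 2). RACE on x (R-W).
Steps 3,4: B(x = x + 2) vs A(x = x - 2). RACE on x (W-W).
First conflict at steps 1,2.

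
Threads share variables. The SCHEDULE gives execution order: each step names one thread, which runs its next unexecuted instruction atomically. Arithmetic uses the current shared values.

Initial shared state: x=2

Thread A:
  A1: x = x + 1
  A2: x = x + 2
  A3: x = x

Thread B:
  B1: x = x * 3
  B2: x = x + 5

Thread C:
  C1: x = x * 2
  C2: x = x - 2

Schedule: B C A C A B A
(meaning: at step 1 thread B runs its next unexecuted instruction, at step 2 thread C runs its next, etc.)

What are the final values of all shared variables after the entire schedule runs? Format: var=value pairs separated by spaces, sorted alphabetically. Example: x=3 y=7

Step 1: thread B executes B1 (x = x * 3). Shared: x=6. PCs: A@0 B@1 C@0
Step 2: thread C executes C1 (x = x * 2). Shared: x=12. PCs: A@0 B@1 C@1
Step 3: thread A executes A1 (x = x + 1). Shared: x=13. PCs: A@1 B@1 C@1
Step 4: thread C executes C2 (x = x - 2). Shared: x=11. PCs: A@1 B@1 C@2
Step 5: thread A executes A2 (x = x + 2). Shared: x=13. PCs: A@2 B@1 C@2
Step 6: thread B executes B2 (x = x + 5). Shared: x=18. PCs: A@2 B@2 C@2
Step 7: thread A executes A3 (x = x). Shared: x=18. PCs: A@3 B@2 C@2

Answer: x=18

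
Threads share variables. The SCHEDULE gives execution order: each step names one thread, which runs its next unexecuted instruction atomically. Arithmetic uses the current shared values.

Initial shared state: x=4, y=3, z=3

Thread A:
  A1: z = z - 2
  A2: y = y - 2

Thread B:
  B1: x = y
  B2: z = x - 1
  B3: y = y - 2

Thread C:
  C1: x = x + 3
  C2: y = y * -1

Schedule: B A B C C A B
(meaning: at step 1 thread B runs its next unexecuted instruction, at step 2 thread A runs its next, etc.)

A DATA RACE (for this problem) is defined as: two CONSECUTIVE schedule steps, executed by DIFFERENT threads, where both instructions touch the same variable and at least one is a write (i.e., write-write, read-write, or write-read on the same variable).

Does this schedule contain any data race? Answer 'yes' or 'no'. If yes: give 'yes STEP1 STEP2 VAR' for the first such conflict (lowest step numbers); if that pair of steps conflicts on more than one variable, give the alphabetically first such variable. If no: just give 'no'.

Steps 1,2: B(r=y,w=x) vs A(r=z,w=z). No conflict.
Steps 2,3: A(z = z - 2) vs B(z = x - 1). RACE on z (W-W).
Steps 3,4: B(z = x - 1) vs C(x = x + 3). RACE on x (R-W).
Steps 4,5: same thread (C). No race.
Steps 5,6: C(y = y * -1) vs A(y = y - 2). RACE on y (W-W).
Steps 6,7: A(y = y - 2) vs B(y = y - 2). RACE on y (W-W).
First conflict at steps 2,3.

Answer: yes 2 3 z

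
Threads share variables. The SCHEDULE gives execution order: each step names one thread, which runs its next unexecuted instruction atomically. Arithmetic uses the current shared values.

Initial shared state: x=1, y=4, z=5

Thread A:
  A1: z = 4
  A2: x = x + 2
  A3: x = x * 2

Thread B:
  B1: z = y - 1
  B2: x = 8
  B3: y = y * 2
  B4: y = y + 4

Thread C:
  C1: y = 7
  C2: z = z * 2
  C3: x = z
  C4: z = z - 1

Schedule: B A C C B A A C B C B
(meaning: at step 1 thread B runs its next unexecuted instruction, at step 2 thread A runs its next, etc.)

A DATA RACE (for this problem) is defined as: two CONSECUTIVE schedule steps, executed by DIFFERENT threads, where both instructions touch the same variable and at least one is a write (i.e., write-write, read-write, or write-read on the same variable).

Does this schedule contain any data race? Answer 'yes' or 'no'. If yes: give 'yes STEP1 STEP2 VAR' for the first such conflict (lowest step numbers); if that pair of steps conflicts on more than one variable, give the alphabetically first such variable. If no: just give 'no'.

Steps 1,2: B(z = y - 1) vs A(z = 4). RACE on z (W-W).
Steps 2,3: A(r=-,w=z) vs C(r=-,w=y). No conflict.
Steps 3,4: same thread (C). No race.
Steps 4,5: C(r=z,w=z) vs B(r=-,w=x). No conflict.
Steps 5,6: B(x = 8) vs A(x = x + 2). RACE on x (W-W).
Steps 6,7: same thread (A). No race.
Steps 7,8: A(x = x * 2) vs C(x = z). RACE on x (W-W).
Steps 8,9: C(r=z,w=x) vs B(r=y,w=y). No conflict.
Steps 9,10: B(r=y,w=y) vs C(r=z,w=z). No conflict.
Steps 10,11: C(r=z,w=z) vs B(r=y,w=y). No conflict.
First conflict at steps 1,2.

Answer: yes 1 2 z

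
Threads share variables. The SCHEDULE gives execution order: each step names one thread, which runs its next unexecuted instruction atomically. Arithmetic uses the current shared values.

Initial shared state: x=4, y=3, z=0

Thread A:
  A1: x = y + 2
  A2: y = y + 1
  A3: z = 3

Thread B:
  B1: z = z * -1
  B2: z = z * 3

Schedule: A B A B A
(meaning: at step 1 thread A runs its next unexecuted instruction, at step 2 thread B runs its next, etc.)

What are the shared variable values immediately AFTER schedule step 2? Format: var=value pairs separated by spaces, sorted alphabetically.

Step 1: thread A executes A1 (x = y + 2). Shared: x=5 y=3 z=0. PCs: A@1 B@0
Step 2: thread B executes B1 (z = z * -1). Shared: x=5 y=3 z=0. PCs: A@1 B@1

Answer: x=5 y=3 z=0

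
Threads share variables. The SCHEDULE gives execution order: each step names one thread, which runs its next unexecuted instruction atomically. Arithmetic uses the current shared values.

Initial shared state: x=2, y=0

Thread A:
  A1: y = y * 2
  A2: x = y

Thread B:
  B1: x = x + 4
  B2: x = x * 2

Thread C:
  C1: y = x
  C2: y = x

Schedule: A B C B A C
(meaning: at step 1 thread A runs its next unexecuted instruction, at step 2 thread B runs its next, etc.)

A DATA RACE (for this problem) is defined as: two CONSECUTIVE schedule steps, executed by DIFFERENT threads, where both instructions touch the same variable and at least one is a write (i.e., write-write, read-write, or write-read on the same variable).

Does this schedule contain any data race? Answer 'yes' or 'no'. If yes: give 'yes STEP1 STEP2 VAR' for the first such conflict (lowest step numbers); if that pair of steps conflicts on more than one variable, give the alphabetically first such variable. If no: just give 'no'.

Answer: yes 2 3 x

Derivation:
Steps 1,2: A(r=y,w=y) vs B(r=x,w=x). No conflict.
Steps 2,3: B(x = x + 4) vs C(y = x). RACE on x (W-R).
Steps 3,4: C(y = x) vs B(x = x * 2). RACE on x (R-W).
Steps 4,5: B(x = x * 2) vs A(x = y). RACE on x (W-W).
Steps 5,6: A(x = y) vs C(y = x). RACE on x (W-R), y (R-W). Multiple vars; alphabetically first is x.
First conflict at steps 2,3.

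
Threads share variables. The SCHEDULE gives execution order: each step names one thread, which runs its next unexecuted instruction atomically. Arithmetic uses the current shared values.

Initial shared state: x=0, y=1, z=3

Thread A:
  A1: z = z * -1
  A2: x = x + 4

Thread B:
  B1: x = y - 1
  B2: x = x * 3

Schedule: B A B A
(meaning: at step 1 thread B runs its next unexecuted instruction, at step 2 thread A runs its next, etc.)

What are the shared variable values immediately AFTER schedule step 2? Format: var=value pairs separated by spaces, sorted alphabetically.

Answer: x=0 y=1 z=-3

Derivation:
Step 1: thread B executes B1 (x = y - 1). Shared: x=0 y=1 z=3. PCs: A@0 B@1
Step 2: thread A executes A1 (z = z * -1). Shared: x=0 y=1 z=-3. PCs: A@1 B@1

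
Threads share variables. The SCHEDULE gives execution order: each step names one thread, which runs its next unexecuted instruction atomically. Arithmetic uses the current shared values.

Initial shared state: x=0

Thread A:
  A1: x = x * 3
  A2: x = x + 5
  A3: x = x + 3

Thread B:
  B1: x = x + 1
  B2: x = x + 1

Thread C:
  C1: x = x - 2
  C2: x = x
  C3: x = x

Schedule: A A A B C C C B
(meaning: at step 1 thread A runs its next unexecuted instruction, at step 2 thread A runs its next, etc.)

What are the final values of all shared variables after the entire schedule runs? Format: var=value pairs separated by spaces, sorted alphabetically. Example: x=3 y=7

Answer: x=8

Derivation:
Step 1: thread A executes A1 (x = x * 3). Shared: x=0. PCs: A@1 B@0 C@0
Step 2: thread A executes A2 (x = x + 5). Shared: x=5. PCs: A@2 B@0 C@0
Step 3: thread A executes A3 (x = x + 3). Shared: x=8. PCs: A@3 B@0 C@0
Step 4: thread B executes B1 (x = x + 1). Shared: x=9. PCs: A@3 B@1 C@0
Step 5: thread C executes C1 (x = x - 2). Shared: x=7. PCs: A@3 B@1 C@1
Step 6: thread C executes C2 (x = x). Shared: x=7. PCs: A@3 B@1 C@2
Step 7: thread C executes C3 (x = x). Shared: x=7. PCs: A@3 B@1 C@3
Step 8: thread B executes B2 (x = x + 1). Shared: x=8. PCs: A@3 B@2 C@3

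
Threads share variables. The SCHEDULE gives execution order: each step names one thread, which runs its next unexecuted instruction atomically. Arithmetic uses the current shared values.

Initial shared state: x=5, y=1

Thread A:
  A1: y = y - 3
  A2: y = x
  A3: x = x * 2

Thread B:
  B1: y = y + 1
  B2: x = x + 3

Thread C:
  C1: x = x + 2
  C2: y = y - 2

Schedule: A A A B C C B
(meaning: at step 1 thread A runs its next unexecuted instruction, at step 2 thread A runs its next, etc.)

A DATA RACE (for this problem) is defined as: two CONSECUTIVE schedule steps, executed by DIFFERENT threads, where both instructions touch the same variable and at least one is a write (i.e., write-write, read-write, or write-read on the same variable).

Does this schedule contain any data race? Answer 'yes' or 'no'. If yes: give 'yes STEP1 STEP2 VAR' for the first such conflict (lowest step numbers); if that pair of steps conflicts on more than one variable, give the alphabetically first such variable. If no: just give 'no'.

Answer: no

Derivation:
Steps 1,2: same thread (A). No race.
Steps 2,3: same thread (A). No race.
Steps 3,4: A(r=x,w=x) vs B(r=y,w=y). No conflict.
Steps 4,5: B(r=y,w=y) vs C(r=x,w=x). No conflict.
Steps 5,6: same thread (C). No race.
Steps 6,7: C(r=y,w=y) vs B(r=x,w=x). No conflict.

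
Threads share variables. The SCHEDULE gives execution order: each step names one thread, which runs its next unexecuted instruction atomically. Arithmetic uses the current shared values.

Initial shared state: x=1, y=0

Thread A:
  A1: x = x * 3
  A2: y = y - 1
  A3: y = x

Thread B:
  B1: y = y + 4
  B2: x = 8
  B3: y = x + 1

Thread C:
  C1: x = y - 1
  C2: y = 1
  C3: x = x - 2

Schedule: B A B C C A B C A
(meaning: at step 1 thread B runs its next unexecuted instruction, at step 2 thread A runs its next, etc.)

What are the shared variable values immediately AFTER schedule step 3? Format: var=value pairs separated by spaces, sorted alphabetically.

Answer: x=8 y=4

Derivation:
Step 1: thread B executes B1 (y = y + 4). Shared: x=1 y=4. PCs: A@0 B@1 C@0
Step 2: thread A executes A1 (x = x * 3). Shared: x=3 y=4. PCs: A@1 B@1 C@0
Step 3: thread B executes B2 (x = 8). Shared: x=8 y=4. PCs: A@1 B@2 C@0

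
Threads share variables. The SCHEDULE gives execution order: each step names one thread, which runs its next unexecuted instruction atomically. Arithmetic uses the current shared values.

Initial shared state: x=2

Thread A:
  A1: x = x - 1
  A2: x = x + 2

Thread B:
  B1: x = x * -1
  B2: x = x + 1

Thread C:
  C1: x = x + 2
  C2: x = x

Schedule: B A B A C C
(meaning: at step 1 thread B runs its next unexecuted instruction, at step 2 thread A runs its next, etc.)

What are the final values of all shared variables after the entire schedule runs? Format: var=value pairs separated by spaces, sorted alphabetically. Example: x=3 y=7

Step 1: thread B executes B1 (x = x * -1). Shared: x=-2. PCs: A@0 B@1 C@0
Step 2: thread A executes A1 (x = x - 1). Shared: x=-3. PCs: A@1 B@1 C@0
Step 3: thread B executes B2 (x = x + 1). Shared: x=-2. PCs: A@1 B@2 C@0
Step 4: thread A executes A2 (x = x + 2). Shared: x=0. PCs: A@2 B@2 C@0
Step 5: thread C executes C1 (x = x + 2). Shared: x=2. PCs: A@2 B@2 C@1
Step 6: thread C executes C2 (x = x). Shared: x=2. PCs: A@2 B@2 C@2

Answer: x=2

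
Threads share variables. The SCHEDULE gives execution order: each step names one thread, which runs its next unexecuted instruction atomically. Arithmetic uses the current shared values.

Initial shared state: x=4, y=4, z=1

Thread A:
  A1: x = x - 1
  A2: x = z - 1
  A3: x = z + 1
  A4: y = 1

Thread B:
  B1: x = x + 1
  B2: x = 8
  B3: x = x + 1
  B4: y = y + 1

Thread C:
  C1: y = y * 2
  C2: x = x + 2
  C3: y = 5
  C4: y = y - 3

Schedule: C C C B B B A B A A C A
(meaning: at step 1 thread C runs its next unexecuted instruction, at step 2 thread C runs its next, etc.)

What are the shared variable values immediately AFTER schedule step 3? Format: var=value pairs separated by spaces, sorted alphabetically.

Answer: x=6 y=5 z=1

Derivation:
Step 1: thread C executes C1 (y = y * 2). Shared: x=4 y=8 z=1. PCs: A@0 B@0 C@1
Step 2: thread C executes C2 (x = x + 2). Shared: x=6 y=8 z=1. PCs: A@0 B@0 C@2
Step 3: thread C executes C3 (y = 5). Shared: x=6 y=5 z=1. PCs: A@0 B@0 C@3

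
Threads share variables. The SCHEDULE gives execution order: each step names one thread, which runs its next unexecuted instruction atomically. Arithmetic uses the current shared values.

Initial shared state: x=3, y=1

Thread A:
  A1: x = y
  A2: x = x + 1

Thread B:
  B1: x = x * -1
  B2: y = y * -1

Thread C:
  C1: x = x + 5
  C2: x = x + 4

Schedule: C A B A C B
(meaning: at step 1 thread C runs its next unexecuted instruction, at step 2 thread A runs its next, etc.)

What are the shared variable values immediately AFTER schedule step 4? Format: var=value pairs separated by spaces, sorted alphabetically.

Step 1: thread C executes C1 (x = x + 5). Shared: x=8 y=1. PCs: A@0 B@0 C@1
Step 2: thread A executes A1 (x = y). Shared: x=1 y=1. PCs: A@1 B@0 C@1
Step 3: thread B executes B1 (x = x * -1). Shared: x=-1 y=1. PCs: A@1 B@1 C@1
Step 4: thread A executes A2 (x = x + 1). Shared: x=0 y=1. PCs: A@2 B@1 C@1

Answer: x=0 y=1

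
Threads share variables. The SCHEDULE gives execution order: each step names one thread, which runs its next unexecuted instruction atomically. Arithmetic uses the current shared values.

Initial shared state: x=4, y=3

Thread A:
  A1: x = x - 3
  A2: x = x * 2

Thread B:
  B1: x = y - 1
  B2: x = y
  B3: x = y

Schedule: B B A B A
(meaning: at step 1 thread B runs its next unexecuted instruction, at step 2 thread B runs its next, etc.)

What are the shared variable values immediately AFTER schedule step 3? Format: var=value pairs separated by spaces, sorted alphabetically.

Answer: x=0 y=3

Derivation:
Step 1: thread B executes B1 (x = y - 1). Shared: x=2 y=3. PCs: A@0 B@1
Step 2: thread B executes B2 (x = y). Shared: x=3 y=3. PCs: A@0 B@2
Step 3: thread A executes A1 (x = x - 3). Shared: x=0 y=3. PCs: A@1 B@2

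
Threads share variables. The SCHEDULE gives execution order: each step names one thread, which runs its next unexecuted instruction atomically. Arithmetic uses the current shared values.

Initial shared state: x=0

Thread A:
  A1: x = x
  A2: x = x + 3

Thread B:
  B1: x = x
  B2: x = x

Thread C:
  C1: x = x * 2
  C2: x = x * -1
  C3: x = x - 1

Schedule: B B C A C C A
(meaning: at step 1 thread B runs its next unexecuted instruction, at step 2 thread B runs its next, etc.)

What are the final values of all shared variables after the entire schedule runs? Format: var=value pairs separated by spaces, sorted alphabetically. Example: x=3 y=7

Answer: x=2

Derivation:
Step 1: thread B executes B1 (x = x). Shared: x=0. PCs: A@0 B@1 C@0
Step 2: thread B executes B2 (x = x). Shared: x=0. PCs: A@0 B@2 C@0
Step 3: thread C executes C1 (x = x * 2). Shared: x=0. PCs: A@0 B@2 C@1
Step 4: thread A executes A1 (x = x). Shared: x=0. PCs: A@1 B@2 C@1
Step 5: thread C executes C2 (x = x * -1). Shared: x=0. PCs: A@1 B@2 C@2
Step 6: thread C executes C3 (x = x - 1). Shared: x=-1. PCs: A@1 B@2 C@3
Step 7: thread A executes A2 (x = x + 3). Shared: x=2. PCs: A@2 B@2 C@3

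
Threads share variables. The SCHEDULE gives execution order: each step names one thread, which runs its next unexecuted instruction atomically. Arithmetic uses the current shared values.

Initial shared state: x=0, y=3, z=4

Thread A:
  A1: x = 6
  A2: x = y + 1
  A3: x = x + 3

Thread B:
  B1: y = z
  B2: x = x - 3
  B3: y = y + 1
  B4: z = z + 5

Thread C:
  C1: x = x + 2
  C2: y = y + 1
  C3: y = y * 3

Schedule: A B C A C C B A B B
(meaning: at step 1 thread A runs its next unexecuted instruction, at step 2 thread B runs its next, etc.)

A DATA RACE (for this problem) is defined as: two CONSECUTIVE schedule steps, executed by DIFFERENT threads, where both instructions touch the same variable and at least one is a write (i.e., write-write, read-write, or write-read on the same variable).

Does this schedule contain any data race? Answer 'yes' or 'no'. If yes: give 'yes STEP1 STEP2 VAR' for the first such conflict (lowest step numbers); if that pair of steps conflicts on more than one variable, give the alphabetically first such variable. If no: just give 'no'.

Steps 1,2: A(r=-,w=x) vs B(r=z,w=y). No conflict.
Steps 2,3: B(r=z,w=y) vs C(r=x,w=x). No conflict.
Steps 3,4: C(x = x + 2) vs A(x = y + 1). RACE on x (W-W).
Steps 4,5: A(x = y + 1) vs C(y = y + 1). RACE on y (R-W).
Steps 5,6: same thread (C). No race.
Steps 6,7: C(r=y,w=y) vs B(r=x,w=x). No conflict.
Steps 7,8: B(x = x - 3) vs A(x = x + 3). RACE on x (W-W).
Steps 8,9: A(r=x,w=x) vs B(r=y,w=y). No conflict.
Steps 9,10: same thread (B). No race.
First conflict at steps 3,4.

Answer: yes 3 4 x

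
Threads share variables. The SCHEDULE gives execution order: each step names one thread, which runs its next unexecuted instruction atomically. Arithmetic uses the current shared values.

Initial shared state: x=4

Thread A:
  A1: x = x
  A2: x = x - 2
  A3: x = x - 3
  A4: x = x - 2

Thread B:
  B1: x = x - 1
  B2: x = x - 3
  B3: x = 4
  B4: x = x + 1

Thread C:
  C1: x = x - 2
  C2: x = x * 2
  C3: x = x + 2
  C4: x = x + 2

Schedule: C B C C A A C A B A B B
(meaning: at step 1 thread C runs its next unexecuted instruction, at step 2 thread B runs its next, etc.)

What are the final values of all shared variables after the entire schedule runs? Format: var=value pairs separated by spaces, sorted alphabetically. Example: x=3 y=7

Answer: x=5

Derivation:
Step 1: thread C executes C1 (x = x - 2). Shared: x=2. PCs: A@0 B@0 C@1
Step 2: thread B executes B1 (x = x - 1). Shared: x=1. PCs: A@0 B@1 C@1
Step 3: thread C executes C2 (x = x * 2). Shared: x=2. PCs: A@0 B@1 C@2
Step 4: thread C executes C3 (x = x + 2). Shared: x=4. PCs: A@0 B@1 C@3
Step 5: thread A executes A1 (x = x). Shared: x=4. PCs: A@1 B@1 C@3
Step 6: thread A executes A2 (x = x - 2). Shared: x=2. PCs: A@2 B@1 C@3
Step 7: thread C executes C4 (x = x + 2). Shared: x=4. PCs: A@2 B@1 C@4
Step 8: thread A executes A3 (x = x - 3). Shared: x=1. PCs: A@3 B@1 C@4
Step 9: thread B executes B2 (x = x - 3). Shared: x=-2. PCs: A@3 B@2 C@4
Step 10: thread A executes A4 (x = x - 2). Shared: x=-4. PCs: A@4 B@2 C@4
Step 11: thread B executes B3 (x = 4). Shared: x=4. PCs: A@4 B@3 C@4
Step 12: thread B executes B4 (x = x + 1). Shared: x=5. PCs: A@4 B@4 C@4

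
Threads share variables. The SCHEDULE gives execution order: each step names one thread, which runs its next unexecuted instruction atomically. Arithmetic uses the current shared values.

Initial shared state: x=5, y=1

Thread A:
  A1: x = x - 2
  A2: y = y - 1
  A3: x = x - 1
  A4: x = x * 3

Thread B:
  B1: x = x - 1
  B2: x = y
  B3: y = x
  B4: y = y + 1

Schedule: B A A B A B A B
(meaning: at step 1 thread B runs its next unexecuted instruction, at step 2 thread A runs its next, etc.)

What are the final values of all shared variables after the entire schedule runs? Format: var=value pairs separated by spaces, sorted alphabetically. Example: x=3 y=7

Step 1: thread B executes B1 (x = x - 1). Shared: x=4 y=1. PCs: A@0 B@1
Step 2: thread A executes A1 (x = x - 2). Shared: x=2 y=1. PCs: A@1 B@1
Step 3: thread A executes A2 (y = y - 1). Shared: x=2 y=0. PCs: A@2 B@1
Step 4: thread B executes B2 (x = y). Shared: x=0 y=0. PCs: A@2 B@2
Step 5: thread A executes A3 (x = x - 1). Shared: x=-1 y=0. PCs: A@3 B@2
Step 6: thread B executes B3 (y = x). Shared: x=-1 y=-1. PCs: A@3 B@3
Step 7: thread A executes A4 (x = x * 3). Shared: x=-3 y=-1. PCs: A@4 B@3
Step 8: thread B executes B4 (y = y + 1). Shared: x=-3 y=0. PCs: A@4 B@4

Answer: x=-3 y=0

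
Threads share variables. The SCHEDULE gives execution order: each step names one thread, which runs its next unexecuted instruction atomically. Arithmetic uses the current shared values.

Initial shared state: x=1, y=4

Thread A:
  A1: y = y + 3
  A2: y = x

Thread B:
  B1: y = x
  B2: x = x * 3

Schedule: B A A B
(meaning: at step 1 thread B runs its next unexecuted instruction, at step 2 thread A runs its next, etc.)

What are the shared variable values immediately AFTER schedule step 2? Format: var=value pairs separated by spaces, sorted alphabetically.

Answer: x=1 y=4

Derivation:
Step 1: thread B executes B1 (y = x). Shared: x=1 y=1. PCs: A@0 B@1
Step 2: thread A executes A1 (y = y + 3). Shared: x=1 y=4. PCs: A@1 B@1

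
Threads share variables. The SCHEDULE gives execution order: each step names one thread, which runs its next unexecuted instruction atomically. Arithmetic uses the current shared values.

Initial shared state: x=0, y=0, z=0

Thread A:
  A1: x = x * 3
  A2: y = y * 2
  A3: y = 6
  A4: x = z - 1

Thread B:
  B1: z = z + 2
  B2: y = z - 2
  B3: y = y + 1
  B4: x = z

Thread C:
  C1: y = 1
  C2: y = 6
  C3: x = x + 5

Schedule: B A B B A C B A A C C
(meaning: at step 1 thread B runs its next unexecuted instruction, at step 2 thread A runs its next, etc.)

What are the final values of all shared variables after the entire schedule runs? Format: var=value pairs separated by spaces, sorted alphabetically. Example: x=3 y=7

Answer: x=6 y=6 z=2

Derivation:
Step 1: thread B executes B1 (z = z + 2). Shared: x=0 y=0 z=2. PCs: A@0 B@1 C@0
Step 2: thread A executes A1 (x = x * 3). Shared: x=0 y=0 z=2. PCs: A@1 B@1 C@0
Step 3: thread B executes B2 (y = z - 2). Shared: x=0 y=0 z=2. PCs: A@1 B@2 C@0
Step 4: thread B executes B3 (y = y + 1). Shared: x=0 y=1 z=2. PCs: A@1 B@3 C@0
Step 5: thread A executes A2 (y = y * 2). Shared: x=0 y=2 z=2. PCs: A@2 B@3 C@0
Step 6: thread C executes C1 (y = 1). Shared: x=0 y=1 z=2. PCs: A@2 B@3 C@1
Step 7: thread B executes B4 (x = z). Shared: x=2 y=1 z=2. PCs: A@2 B@4 C@1
Step 8: thread A executes A3 (y = 6). Shared: x=2 y=6 z=2. PCs: A@3 B@4 C@1
Step 9: thread A executes A4 (x = z - 1). Shared: x=1 y=6 z=2. PCs: A@4 B@4 C@1
Step 10: thread C executes C2 (y = 6). Shared: x=1 y=6 z=2. PCs: A@4 B@4 C@2
Step 11: thread C executes C3 (x = x + 5). Shared: x=6 y=6 z=2. PCs: A@4 B@4 C@3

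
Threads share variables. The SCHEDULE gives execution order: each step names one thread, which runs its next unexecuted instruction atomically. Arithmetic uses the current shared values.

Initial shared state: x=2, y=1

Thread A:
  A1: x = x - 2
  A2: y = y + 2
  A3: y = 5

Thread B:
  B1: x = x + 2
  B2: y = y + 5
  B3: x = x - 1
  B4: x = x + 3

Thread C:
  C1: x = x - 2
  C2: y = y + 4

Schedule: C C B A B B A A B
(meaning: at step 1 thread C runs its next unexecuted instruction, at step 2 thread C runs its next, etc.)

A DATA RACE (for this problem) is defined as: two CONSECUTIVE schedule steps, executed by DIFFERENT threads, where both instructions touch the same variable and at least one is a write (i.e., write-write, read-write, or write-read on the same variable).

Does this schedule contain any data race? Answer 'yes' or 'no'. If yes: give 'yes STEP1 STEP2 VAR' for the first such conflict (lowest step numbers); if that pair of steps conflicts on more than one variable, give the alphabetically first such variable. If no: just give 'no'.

Answer: yes 3 4 x

Derivation:
Steps 1,2: same thread (C). No race.
Steps 2,3: C(r=y,w=y) vs B(r=x,w=x). No conflict.
Steps 3,4: B(x = x + 2) vs A(x = x - 2). RACE on x (W-W).
Steps 4,5: A(r=x,w=x) vs B(r=y,w=y). No conflict.
Steps 5,6: same thread (B). No race.
Steps 6,7: B(r=x,w=x) vs A(r=y,w=y). No conflict.
Steps 7,8: same thread (A). No race.
Steps 8,9: A(r=-,w=y) vs B(r=x,w=x). No conflict.
First conflict at steps 3,4.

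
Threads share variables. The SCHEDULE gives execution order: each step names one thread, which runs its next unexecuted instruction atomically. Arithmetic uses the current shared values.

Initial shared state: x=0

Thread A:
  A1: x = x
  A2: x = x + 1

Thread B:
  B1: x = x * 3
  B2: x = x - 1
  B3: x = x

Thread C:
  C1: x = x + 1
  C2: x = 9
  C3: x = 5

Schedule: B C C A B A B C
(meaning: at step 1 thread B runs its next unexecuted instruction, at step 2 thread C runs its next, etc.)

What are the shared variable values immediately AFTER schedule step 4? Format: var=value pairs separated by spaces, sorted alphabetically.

Step 1: thread B executes B1 (x = x * 3). Shared: x=0. PCs: A@0 B@1 C@0
Step 2: thread C executes C1 (x = x + 1). Shared: x=1. PCs: A@0 B@1 C@1
Step 3: thread C executes C2 (x = 9). Shared: x=9. PCs: A@0 B@1 C@2
Step 4: thread A executes A1 (x = x). Shared: x=9. PCs: A@1 B@1 C@2

Answer: x=9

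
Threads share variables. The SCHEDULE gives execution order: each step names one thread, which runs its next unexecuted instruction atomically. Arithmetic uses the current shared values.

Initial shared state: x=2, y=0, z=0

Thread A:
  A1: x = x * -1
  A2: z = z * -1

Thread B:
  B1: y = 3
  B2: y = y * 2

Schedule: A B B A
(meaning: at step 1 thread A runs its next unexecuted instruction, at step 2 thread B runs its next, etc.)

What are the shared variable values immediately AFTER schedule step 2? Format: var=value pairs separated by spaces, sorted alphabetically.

Answer: x=-2 y=3 z=0

Derivation:
Step 1: thread A executes A1 (x = x * -1). Shared: x=-2 y=0 z=0. PCs: A@1 B@0
Step 2: thread B executes B1 (y = 3). Shared: x=-2 y=3 z=0. PCs: A@1 B@1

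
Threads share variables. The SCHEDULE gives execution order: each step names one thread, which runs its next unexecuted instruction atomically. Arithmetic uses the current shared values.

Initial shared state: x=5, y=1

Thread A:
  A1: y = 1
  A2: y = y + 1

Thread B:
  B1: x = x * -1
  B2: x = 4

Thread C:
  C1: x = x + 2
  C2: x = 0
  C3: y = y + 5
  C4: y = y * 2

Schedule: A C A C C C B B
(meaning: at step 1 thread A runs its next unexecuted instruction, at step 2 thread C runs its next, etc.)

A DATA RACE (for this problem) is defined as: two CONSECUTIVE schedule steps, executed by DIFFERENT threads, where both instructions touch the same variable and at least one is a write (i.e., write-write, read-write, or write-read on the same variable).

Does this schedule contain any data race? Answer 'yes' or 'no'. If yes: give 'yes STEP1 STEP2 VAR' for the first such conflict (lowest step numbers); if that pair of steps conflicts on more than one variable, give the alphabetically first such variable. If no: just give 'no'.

Answer: no

Derivation:
Steps 1,2: A(r=-,w=y) vs C(r=x,w=x). No conflict.
Steps 2,3: C(r=x,w=x) vs A(r=y,w=y). No conflict.
Steps 3,4: A(r=y,w=y) vs C(r=-,w=x). No conflict.
Steps 4,5: same thread (C). No race.
Steps 5,6: same thread (C). No race.
Steps 6,7: C(r=y,w=y) vs B(r=x,w=x). No conflict.
Steps 7,8: same thread (B). No race.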